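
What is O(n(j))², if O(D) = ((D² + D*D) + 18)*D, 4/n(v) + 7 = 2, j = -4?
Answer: 3717184/15625 ≈ 237.90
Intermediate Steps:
n(v) = -⅘ (n(v) = 4/(-7 + 2) = 4/(-5) = 4*(-⅕) = -⅘)
O(D) = D*(18 + 2*D²) (O(D) = ((D² + D²) + 18)*D = (2*D² + 18)*D = (18 + 2*D²)*D = D*(18 + 2*D²))
O(n(j))² = (2*(-⅘)*(9 + (-⅘)²))² = (2*(-⅘)*(9 + 16/25))² = (2*(-⅘)*(241/25))² = (-1928/125)² = 3717184/15625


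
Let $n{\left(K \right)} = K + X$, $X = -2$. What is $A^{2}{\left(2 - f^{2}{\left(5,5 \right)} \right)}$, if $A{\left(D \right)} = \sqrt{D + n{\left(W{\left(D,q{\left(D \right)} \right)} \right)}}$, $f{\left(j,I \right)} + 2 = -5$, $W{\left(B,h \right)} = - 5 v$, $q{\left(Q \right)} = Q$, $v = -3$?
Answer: $-34$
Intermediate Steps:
$W{\left(B,h \right)} = 15$ ($W{\left(B,h \right)} = \left(-5\right) \left(-3\right) = 15$)
$f{\left(j,I \right)} = -7$ ($f{\left(j,I \right)} = -2 - 5 = -7$)
$n{\left(K \right)} = -2 + K$ ($n{\left(K \right)} = K - 2 = -2 + K$)
$A{\left(D \right)} = \sqrt{13 + D}$ ($A{\left(D \right)} = \sqrt{D + \left(-2 + 15\right)} = \sqrt{D + 13} = \sqrt{13 + D}$)
$A^{2}{\left(2 - f^{2}{\left(5,5 \right)} \right)} = \left(\sqrt{13 + \left(2 - \left(-7\right)^{2}\right)}\right)^{2} = \left(\sqrt{13 + \left(2 - 49\right)}\right)^{2} = \left(\sqrt{13 - 47}\right)^{2} = \left(\sqrt{-34}\right)^{2} = \left(i \sqrt{34}\right)^{2} = -34$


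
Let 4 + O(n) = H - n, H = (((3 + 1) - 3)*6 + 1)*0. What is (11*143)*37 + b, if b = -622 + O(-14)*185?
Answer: 59429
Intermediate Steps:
H = 0 (H = ((4 - 3)*6 + 1)*0 = (1*6 + 1)*0 = (6 + 1)*0 = 7*0 = 0)
O(n) = -4 - n (O(n) = -4 + (0 - n) = -4 - n)
b = 1228 (b = -622 + (-4 - 1*(-14))*185 = -622 + (-4 + 14)*185 = -622 + 10*185 = -622 + 1850 = 1228)
(11*143)*37 + b = (11*143)*37 + 1228 = 1573*37 + 1228 = 58201 + 1228 = 59429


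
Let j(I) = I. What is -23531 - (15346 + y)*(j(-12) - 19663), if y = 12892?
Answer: 555559119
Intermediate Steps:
-23531 - (15346 + y)*(j(-12) - 19663) = -23531 - (15346 + 12892)*(-12 - 19663) = -23531 - 28238*(-19675) = -23531 - 1*(-555582650) = -23531 + 555582650 = 555559119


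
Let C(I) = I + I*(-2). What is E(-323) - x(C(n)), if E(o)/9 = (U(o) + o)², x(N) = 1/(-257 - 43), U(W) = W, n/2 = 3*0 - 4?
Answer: 1126753201/300 ≈ 3.7558e+6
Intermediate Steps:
n = -8 (n = 2*(3*0 - 4) = 2*(0 - 4) = 2*(-4) = -8)
C(I) = -I (C(I) = I - 2*I = -I)
x(N) = -1/300 (x(N) = 1/(-300) = -1/300)
E(o) = 36*o² (E(o) = 9*(o + o)² = 9*(2*o)² = 9*(4*o²) = 36*o²)
E(-323) - x(C(n)) = 36*(-323)² - 1*(-1/300) = 36*104329 + 1/300 = 3755844 + 1/300 = 1126753201/300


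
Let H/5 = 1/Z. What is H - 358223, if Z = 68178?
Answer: -24422927689/68178 ≈ -3.5822e+5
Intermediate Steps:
H = 5/68178 ≈ 7.3337e-5
H - 358223 = 5/68178 - 358223 = -24422927689/68178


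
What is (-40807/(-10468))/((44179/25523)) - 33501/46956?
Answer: 53545527706/34800549343 ≈ 1.5386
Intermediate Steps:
(-40807/(-10468))/((44179/25523)) - 33501/46956 = (-40807*(-1/10468))/((44179*(1/25523))) - 33501*1/46956 = 40807/(10468*(44179/25523)) - 859/1204 = (40807/10468)*(25523/44179) - 859/1204 = 1041517061/462465772 - 859/1204 = 53545527706/34800549343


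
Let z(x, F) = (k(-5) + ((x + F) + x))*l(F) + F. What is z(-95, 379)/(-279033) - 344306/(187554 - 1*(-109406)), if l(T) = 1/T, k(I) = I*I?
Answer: -18227143080971/15702280719360 ≈ -1.1608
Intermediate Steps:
k(I) = I²
z(x, F) = F + (25 + F + 2*x)/F (z(x, F) = ((-5)² + ((x + F) + x))/F + F = (25 + ((F + x) + x))/F + F = (25 + (F + 2*x))/F + F = (25 + F + 2*x)/F + F = F + (25 + F + 2*x)/F)
z(-95, 379)/(-279033) - 344306/(187554 - 1*(-109406)) = ((25 + 2*(-95) + 379*(1 + 379))/379)/(-279033) - 344306/(187554 - 1*(-109406)) = ((25 - 190 + 379*380)/379)*(-1/279033) - 344306/(187554 + 109406) = ((25 - 190 + 144020)/379)*(-1/279033) - 344306/296960 = ((1/379)*143855)*(-1/279033) - 344306*1/296960 = (143855/379)*(-1/279033) - 172153/148480 = -143855/105753507 - 172153/148480 = -18227143080971/15702280719360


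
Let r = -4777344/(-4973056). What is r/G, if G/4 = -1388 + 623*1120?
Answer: 1131/3279447872 ≈ 3.4487e-7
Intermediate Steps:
G = 2785488 (G = 4*(-1388 + 623*1120) = 4*(-1388 + 697760) = 4*696372 = 2785488)
r = 3393/3532 (r = -4777344*(-1/4973056) = 3393/3532 ≈ 0.96065)
r/G = (3393/3532)/2785488 = (3393/3532)*(1/2785488) = 1131/3279447872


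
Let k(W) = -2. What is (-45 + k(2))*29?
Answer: -1363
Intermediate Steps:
(-45 + k(2))*29 = (-45 - 2)*29 = -47*29 = -1363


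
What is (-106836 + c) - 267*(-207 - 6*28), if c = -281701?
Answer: -288412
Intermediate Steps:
(-106836 + c) - 267*(-207 - 6*28) = (-106836 - 281701) - 267*(-207 - 6*28) = -388537 - 267*(-207 - 168) = -388537 - 267*(-375) = -388537 + 100125 = -288412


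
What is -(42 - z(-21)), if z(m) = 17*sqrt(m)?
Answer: -42 + 17*I*sqrt(21) ≈ -42.0 + 77.904*I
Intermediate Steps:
-(42 - z(-21)) = -(42 - 17*sqrt(-21)) = -(42 - 17*I*sqrt(21)) = -42 + 17*I*sqrt(21)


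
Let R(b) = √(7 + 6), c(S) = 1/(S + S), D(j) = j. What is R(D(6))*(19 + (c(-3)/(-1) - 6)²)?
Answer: 1909*√13/36 ≈ 191.19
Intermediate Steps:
c(S) = 1/(2*S)
R(b) = √13
R(D(6))*(19 + (c(-3)/(-1) - 6)²) = √13*(19 + (((½)/(-3))/(-1) - 6)²) = √13*(19 + (((½)*(-⅓))*(-1) - 6)²) = √13*(19 + (-⅙*(-1) - 6)²) = √13*(19 + (⅙ - 6)²) = √13*(19 + (-35/6)²) = √13*(19 + 1225/36) = √13*(1909/36) = 1909*√13/36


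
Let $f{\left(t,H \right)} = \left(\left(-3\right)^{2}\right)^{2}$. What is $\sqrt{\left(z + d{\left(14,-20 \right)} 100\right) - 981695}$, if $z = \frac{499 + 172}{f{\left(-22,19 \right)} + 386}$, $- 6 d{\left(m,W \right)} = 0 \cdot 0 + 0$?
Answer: $\frac{i \sqrt{214096567498}}{467} \approx 990.8 i$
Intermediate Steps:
$f{\left(t,H \right)} = 81$ ($f{\left(t,H \right)} = 9^{2} = 81$)
$d{\left(m,W \right)} = 0$ ($d{\left(m,W \right)} = - \frac{0 \cdot 0 + 0}{6} = - \frac{0 + 0}{6} = \left(- \frac{1}{6}\right) 0 = 0$)
$z = \frac{671}{467}$ ($z = \frac{499 + 172}{81 + 386} = \frac{671}{467} \approx 1.4368$)
$\sqrt{\left(z + d{\left(14,-20 \right)} 100\right) - 981695} = \sqrt{\left(\frac{671}{467} + 0 \cdot 100\right) - 981695} = \sqrt{\left(\frac{671}{467} + 0\right) - 981695} = \sqrt{\frac{671}{467} - 981695} = \sqrt{- \frac{458450894}{467}} = \frac{i \sqrt{214096567498}}{467}$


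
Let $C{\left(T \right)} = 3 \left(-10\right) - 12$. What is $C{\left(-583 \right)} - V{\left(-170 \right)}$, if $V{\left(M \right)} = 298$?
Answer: $-340$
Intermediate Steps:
$C{\left(T \right)} = -42$ ($C{\left(T \right)} = -30 - 12 = -42$)
$C{\left(-583 \right)} - V{\left(-170 \right)} = -42 - 298 = -340$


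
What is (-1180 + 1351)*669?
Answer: 114399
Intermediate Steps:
(-1180 + 1351)*669 = 171*669 = 114399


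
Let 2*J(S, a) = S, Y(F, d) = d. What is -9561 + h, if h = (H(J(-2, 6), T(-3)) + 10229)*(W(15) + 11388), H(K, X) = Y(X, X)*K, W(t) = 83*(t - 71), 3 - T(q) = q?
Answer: 68893459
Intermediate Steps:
T(q) = 3 - q
W(t) = -5893 + 83*t (W(t) = 83*(-71 + t) = -5893 + 83*t)
J(S, a) = S/2
H(K, X) = K*X (H(K, X) = X*K = K*X)
h = 68903020 (h = (((½)*(-2))*(3 - 1*(-3)) + 10229)*((-5893 + 83*15) + 11388) = (-(3 + 3) + 10229)*((-5893 + 1245) + 11388) = (-1*6 + 10229)*(-4648 + 11388) = (-6 + 10229)*6740 = 10223*6740 = 68903020)
-9561 + h = -9561 + 68903020 = 68893459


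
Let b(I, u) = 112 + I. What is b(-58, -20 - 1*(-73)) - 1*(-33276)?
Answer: 33330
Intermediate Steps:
b(-58, -20 - 1*(-73)) - 1*(-33276) = (112 - 58) - 1*(-33276) = 54 + 33276 = 33330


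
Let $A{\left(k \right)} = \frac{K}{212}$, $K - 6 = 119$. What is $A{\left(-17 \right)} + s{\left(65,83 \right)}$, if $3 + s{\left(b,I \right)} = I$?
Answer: $\frac{17085}{212} \approx 80.59$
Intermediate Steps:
$K = 125$ ($K = 6 + 119 = 125$)
$s{\left(b,I \right)} = -3 + I$
$A{\left(k \right)} = \frac{125}{212}$
$A{\left(-17 \right)} + s{\left(65,83 \right)} = \frac{125}{212} + \left(-3 + 83\right) = \frac{125}{212} + 80 = \frac{17085}{212}$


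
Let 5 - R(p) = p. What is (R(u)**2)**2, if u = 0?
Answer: 625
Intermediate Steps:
R(p) = 5 - p
(R(u)**2)**2 = ((5 - 1*0)**2)**2 = ((5 + 0)**2)**2 = (5**2)**2 = 25**2 = 625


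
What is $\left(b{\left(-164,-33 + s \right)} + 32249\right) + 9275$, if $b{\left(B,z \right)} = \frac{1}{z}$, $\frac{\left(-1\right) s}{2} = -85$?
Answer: $\frac{5688789}{137} \approx 41524.0$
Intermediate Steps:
$s = 170$ ($s = \left(-2\right) \left(-85\right) = 170$)
$\left(b{\left(-164,-33 + s \right)} + 32249\right) + 9275 = \left(\frac{1}{-33 + 170} + 32249\right) + 9275 = \left(\frac{1}{137} + 32249\right) + 9275 = \frac{4418114}{137} + 9275 = \frac{5688789}{137}$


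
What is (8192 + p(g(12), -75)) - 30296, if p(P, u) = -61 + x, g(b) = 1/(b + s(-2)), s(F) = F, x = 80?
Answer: -22085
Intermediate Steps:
g(b) = 1/(-2 + b) (g(b) = 1/(b - 2) = 1/(-2 + b))
p(P, u) = 19 (p(P, u) = -61 + 80 = 19)
(8192 + p(g(12), -75)) - 30296 = (8192 + 19) - 30296 = 8211 - 30296 = -22085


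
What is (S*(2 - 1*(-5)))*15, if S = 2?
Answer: 210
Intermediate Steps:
(S*(2 - 1*(-5)))*15 = (2*(2 - 1*(-5)))*15 = (2*(2 + 5))*15 = (2*7)*15 = 14*15 = 210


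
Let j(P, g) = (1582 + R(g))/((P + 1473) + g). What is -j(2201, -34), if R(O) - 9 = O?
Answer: -1557/3640 ≈ -0.42775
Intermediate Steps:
R(O) = 9 + O
j(P, g) = (1591 + g)/(1473 + P + g) (j(P, g) = (1582 + (9 + g))/((P + 1473) + g) = (1591 + g)/((1473 + P) + g) = (1591 + g)/(1473 + P + g))
-j(2201, -34) = -(1591 - 34)/(1473 + 2201 - 34) = -1557/3640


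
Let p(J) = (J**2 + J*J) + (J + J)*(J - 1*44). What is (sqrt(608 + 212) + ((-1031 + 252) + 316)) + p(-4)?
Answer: -47 + 2*sqrt(205) ≈ -18.364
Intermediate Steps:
p(J) = 2*J**2 + 2*J*(-44 + J) (p(J) = (J**2 + J**2) + (2*J)*(J - 44) = 2*J**2 + (2*J)*(-44 + J) = 2*J**2 + 2*J*(-44 + J))
(sqrt(608 + 212) + ((-1031 + 252) + 316)) + p(-4) = (sqrt(608 + 212) + ((-1031 + 252) + 316)) + 4*(-4)*(-22 - 4) = (sqrt(820) + (-779 + 316)) + 4*(-4)*(-26) = (2*sqrt(205) - 463) + 416 = (-463 + 2*sqrt(205)) + 416 = -47 + 2*sqrt(205)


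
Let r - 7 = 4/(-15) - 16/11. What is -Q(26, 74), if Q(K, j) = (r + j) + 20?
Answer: -16381/165 ≈ -99.279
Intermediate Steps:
r = 871/165 (r = 7 + (4/(-15) - 16/11) = 7 + (4*(-1/15) - 16*1/11) = 7 + (-4/15 - 16/11) = 7 - 284/165 = 871/165 ≈ 5.2788)
Q(K, j) = 4171/165 + j (Q(K, j) = (871/165 + j) + 20 = 4171/165 + j)
-Q(26, 74) = -(4171/165 + 74) = -1*16381/165 = -16381/165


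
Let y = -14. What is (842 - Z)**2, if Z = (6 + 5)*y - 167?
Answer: 1352569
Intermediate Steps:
Z = -321 (Z = (6 + 5)*(-14) - 167 = 11*(-14) - 167 = -154 - 167 = -321)
(842 - Z)**2 = (842 - 1*(-321))**2 = (842 + 321)**2 = 1163**2 = 1352569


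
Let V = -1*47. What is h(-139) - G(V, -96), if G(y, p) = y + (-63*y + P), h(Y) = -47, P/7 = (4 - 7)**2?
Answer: -3024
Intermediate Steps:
P = 63 (P = 7*(4 - 7)**2 = 7*(-3)**2 = 7*9 = 63)
V = -47
G(y, p) = 63 - 62*y (G(y, p) = y + (-63*y + 63) = y + (63 - 63*y) = 63 - 62*y)
h(-139) - G(V, -96) = -47 - (63 - 62*(-47)) = -47 - (63 + 2914) = -47 - 1*2977 = -47 - 2977 = -3024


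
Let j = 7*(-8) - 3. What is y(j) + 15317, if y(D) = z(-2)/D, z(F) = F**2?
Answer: 903699/59 ≈ 15317.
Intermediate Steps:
j = -59 (j = -56 - 3 = -59)
y(D) = 4/D (y(D) = (-2)**2/D = 4/D)
y(j) + 15317 = 4/(-59) + 15317 = 4*(-1/59) + 15317 = -4/59 + 15317 = 903699/59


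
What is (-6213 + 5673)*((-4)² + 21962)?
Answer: -11868120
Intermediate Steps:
(-6213 + 5673)*((-4)² + 21962) = -540*(16 + 21962) = -540*21978 = -11868120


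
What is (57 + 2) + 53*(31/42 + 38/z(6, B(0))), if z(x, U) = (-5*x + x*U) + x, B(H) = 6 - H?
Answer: 5585/21 ≈ 265.95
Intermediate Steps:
z(x, U) = -4*x + U*x (z(x, U) = (-5*x + U*x) + x = -4*x + U*x)
(57 + 2) + 53*(31/42 + 38/z(6, B(0))) = (57 + 2) + 53*(31/42 + 38/((6*(-4 + (6 - 1*0))))) = 59 + 53*(31*(1/42) + 38/((6*(-4 + (6 + 0))))) = 59 + 53*(31/42 + 38/((6*(-4 + 6)))) = 59 + 53*(31/42 + 38/((6*2))) = 59 + 53*(31/42 + 38/12) = 59 + 53*(31/42 + 38*(1/12)) = 59 + 53*(31/42 + 19/6) = 59 + 53*(82/21) = 59 + 4346/21 = 5585/21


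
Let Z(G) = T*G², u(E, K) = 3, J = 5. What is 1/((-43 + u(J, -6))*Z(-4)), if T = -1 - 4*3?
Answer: 1/8320 ≈ 0.00012019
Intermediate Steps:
T = -13 (T = -1 - 12 = -13)
Z(G) = -13*G²
1/((-43 + u(J, -6))*Z(-4)) = 1/((-43 + 3)*(-13*(-4)²)) = 1/(-(-520)*16) = 1/(-40*(-208)) = 1/8320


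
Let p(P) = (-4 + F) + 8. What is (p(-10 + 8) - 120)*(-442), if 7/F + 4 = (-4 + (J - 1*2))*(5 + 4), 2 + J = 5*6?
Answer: 4971837/97 ≈ 51256.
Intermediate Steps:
J = 28 (J = -2 + 5*6 = -2 + 30 = 28)
F = 7/194 (F = 7/(-4 + (-4 + (28 - 1*2))*(5 + 4)) = 7/(-4 + (-4 + (28 - 2))*9) = 7/(-4 + (-4 + 26)*9) = 7/(-4 + 22*9) = 7/(-4 + 198) = 7/194 ≈ 0.036082)
p(P) = 783/194 (p(P) = (-4 + 7/194) + 8 = -769/194 + 8 = 783/194)
(p(-10 + 8) - 120)*(-442) = (783/194 - 120)*(-442) = -22497/194*(-442) = 4971837/97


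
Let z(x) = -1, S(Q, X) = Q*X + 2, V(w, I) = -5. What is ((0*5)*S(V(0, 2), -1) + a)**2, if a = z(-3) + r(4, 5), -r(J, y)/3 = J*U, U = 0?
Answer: 1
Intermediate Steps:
r(J, y) = 0 (r(J, y) = -3*J*0 = -3*0 = 0)
S(Q, X) = 2 + Q*X
a = -1 (a = -1 + 0 = -1)
((0*5)*S(V(0, 2), -1) + a)**2 = ((0*5)*(2 - 5*(-1)) - 1)**2 = (0*(2 + 5) - 1)**2 = (0*7 - 1)**2 = (0 - 1)**2 = (-1)**2 = 1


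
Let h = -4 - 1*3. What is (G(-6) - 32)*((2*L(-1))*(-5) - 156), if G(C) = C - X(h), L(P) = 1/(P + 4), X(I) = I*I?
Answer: 13862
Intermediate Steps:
h = -7 (h = -4 - 3 = -7)
X(I) = I²
L(P) = 1/(4 + P)
G(C) = -49 + C (G(C) = C - 1*(-7)² = C - 1*49 = C - 49 = -49 + C)
(G(-6) - 32)*((2*L(-1))*(-5) - 156) = ((-49 - 6) - 32)*((2/(4 - 1))*(-5) - 156) = (-55 - 32)*((2/3)*(-5) - 156) = -87*((2*(⅓))*(-5) - 156) = -87*((⅔)*(-5) - 156) = -87*(-10/3 - 156) = -87*(-478/3) = 13862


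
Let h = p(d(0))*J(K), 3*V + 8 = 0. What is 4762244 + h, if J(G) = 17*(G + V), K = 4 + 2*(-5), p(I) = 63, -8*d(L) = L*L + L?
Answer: 4752962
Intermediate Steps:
d(L) = -L/8 - L²/8 (d(L) = -(L*L + L)/8 = -(L² + L)/8 = -(L + L²)/8 = -L/8 - L²/8)
V = -8/3 (V = -8/3 + (⅓)*0 = -8/3 + 0 = -8/3 ≈ -2.6667)
K = -6 (K = 4 - 10 = -6)
J(G) = -136/3 + 17*G (J(G) = 17*(G - 8/3) = 17*(-8/3 + G) = -136/3 + 17*G)
h = -9282 (h = 63*(-136/3 + 17*(-6)) = 63*(-136/3 - 102) = 63*(-442/3) = -9282)
4762244 + h = 4762244 - 9282 = 4752962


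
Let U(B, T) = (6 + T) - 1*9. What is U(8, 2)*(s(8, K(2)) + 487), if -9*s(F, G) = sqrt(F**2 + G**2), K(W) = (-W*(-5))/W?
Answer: -487 + sqrt(89)/9 ≈ -485.95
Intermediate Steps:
U(B, T) = -3 + T (U(B, T) = (6 + T) - 9 = -3 + T)
K(W) = 5 (K(W) = (5*W)/W = 5)
s(F, G) = -sqrt(F**2 + G**2)/9
U(8, 2)*(s(8, K(2)) + 487) = (-3 + 2)*(-sqrt(8**2 + 5**2)/9 + 487) = -(-sqrt(64 + 25)/9 + 487) = -(-sqrt(89)/9 + 487) = -(487 - sqrt(89)/9) = -487 + sqrt(89)/9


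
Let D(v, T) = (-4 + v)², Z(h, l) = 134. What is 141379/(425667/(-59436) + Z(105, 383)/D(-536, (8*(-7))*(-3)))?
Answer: -34032159088200/1723840733 ≈ -19742.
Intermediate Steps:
141379/(425667/(-59436) + Z(105, 383)/D(-536, (8*(-7))*(-3))) = 141379/(425667/(-59436) + 134/((-4 - 536)²)) = 141379/(425667*(-1/59436) + 134/((-540)²)) = 141379/(-141889/19812 + 134/291600) = 141379/(-141889/19812 + 134*(1/291600)) = 141379/(-141889/19812 + 67/145800) = 141379/(-1723840733/240715800) = 141379*(-240715800/1723840733) = -34032159088200/1723840733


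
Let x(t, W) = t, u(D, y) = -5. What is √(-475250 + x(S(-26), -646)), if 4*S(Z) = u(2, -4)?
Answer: I*√1901005/2 ≈ 689.38*I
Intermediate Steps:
S(Z) = -5/4 (S(Z) = (¼)*(-5) = -5/4)
√(-475250 + x(S(-26), -646)) = √(-475250 - 5/4) = √(-1901005/4) = I*√1901005/2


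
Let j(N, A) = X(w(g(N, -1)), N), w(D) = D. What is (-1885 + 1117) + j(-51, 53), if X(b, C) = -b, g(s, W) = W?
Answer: -767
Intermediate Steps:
j(N, A) = 1 (j(N, A) = -1*(-1) = 1)
(-1885 + 1117) + j(-51, 53) = (-1885 + 1117) + 1 = -768 + 1 = -767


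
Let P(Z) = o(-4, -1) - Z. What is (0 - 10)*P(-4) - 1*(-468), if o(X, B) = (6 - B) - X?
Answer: 318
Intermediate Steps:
o(X, B) = 6 - B - X
P(Z) = 11 - Z (P(Z) = (6 - 1*(-1) - 1*(-4)) - Z = (6 + 1 + 4) - Z = 11 - Z)
(0 - 10)*P(-4) - 1*(-468) = (0 - 10)*(11 - 1*(-4)) - 1*(-468) = -10*(11 + 4) + 468 = -10*15 + 468 = -150 + 468 = 318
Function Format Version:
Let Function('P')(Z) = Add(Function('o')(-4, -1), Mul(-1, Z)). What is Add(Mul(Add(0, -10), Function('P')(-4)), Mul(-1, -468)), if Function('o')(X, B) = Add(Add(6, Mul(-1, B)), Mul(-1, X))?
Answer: 318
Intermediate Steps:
Function('o')(X, B) = Add(6, Mul(-1, B), Mul(-1, X))
Function('P')(Z) = Add(11, Mul(-1, Z)) (Function('P')(Z) = Add(Add(6, Mul(-1, -1), Mul(-1, -4)), Mul(-1, Z)) = Add(Add(6, 1, 4), Mul(-1, Z)) = Add(11, Mul(-1, Z)))
Add(Mul(Add(0, -10), Function('P')(-4)), Mul(-1, -468)) = Add(Mul(Add(0, -10), Add(11, Mul(-1, -4))), Mul(-1, -468)) = Add(Mul(-10, Add(11, 4)), 468) = Add(Mul(-10, 15), 468) = Add(-150, 468) = 318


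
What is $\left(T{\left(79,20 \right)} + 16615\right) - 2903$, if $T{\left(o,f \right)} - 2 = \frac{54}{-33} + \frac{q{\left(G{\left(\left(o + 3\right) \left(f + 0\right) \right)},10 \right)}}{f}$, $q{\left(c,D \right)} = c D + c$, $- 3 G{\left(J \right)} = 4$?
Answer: $\frac{2262419}{165} \approx 13712.0$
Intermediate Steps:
$G{\left(J \right)} = - \frac{4}{3}$ ($G{\left(J \right)} = \left(- \frac{1}{3}\right) 4 = - \frac{4}{3}$)
$q{\left(c,D \right)} = c + D c$ ($q{\left(c,D \right)} = D c + c = c + D c$)
$T{\left(o,f \right)} = \frac{4}{11} - \frac{44}{3 f}$ ($T{\left(o,f \right)} = 2 + \left(\frac{54}{-33} + \frac{\left(- \frac{4}{3}\right) \left(1 + 10\right)}{f}\right) = 2 + \left(54 \left(- \frac{1}{33}\right) + \frac{\left(- \frac{4}{3}\right) 11}{f}\right) = 2 - \left(\frac{18}{11} + \frac{44}{3 f}\right) = \frac{4}{11} - \frac{44}{3 f}$)
$\left(T{\left(79,20 \right)} + 16615\right) - 2903 = \left(\frac{4 \left(-121 + 3 \cdot 20\right)}{33 \cdot 20} + 16615\right) - 2903 = \left(\frac{4}{33} \cdot \frac{1}{20} \left(-121 + 60\right) + 16615\right) - 2903 = \left(\frac{4}{33} \cdot \frac{1}{20} \left(-61\right) + 16615\right) - 2903 = \left(- \frac{61}{165} + 16615\right) - 2903 = \frac{2741414}{165} - 2903 = \frac{2262419}{165}$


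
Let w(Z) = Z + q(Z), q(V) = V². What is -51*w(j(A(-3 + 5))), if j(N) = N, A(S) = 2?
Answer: -306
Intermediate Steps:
w(Z) = Z + Z²
-51*w(j(A(-3 + 5))) = -51*2*(1 + 2) = -51*2*3 = -51*6 = -1*306 = -306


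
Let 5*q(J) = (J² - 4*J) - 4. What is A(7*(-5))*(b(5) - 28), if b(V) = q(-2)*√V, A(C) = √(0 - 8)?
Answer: I*√2*(-56 + 16*√5/5) ≈ -69.077*I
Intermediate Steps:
A(C) = 2*I*√2 (A(C) = √(-8) = 2*I*√2)
q(J) = -⅘ - 4*J/5 + J²/5 (q(J) = ((J² - 4*J) - 4)/5 = (-4 + J² - 4*J)/5 = -⅘ - 4*J/5 + J²/5)
b(V) = 8*√V/5 (b(V) = (-⅘ - ⅘*(-2) + (⅕)*(-2)²)*√V = (-⅘ + 8/5 + (⅕)*4)*√V = (-⅘ + 8/5 + ⅘)*√V = 8*√V/5)
A(7*(-5))*(b(5) - 28) = (2*I*√2)*(8*√5/5 - 28) = (2*I*√2)*(-28 + 8*√5/5) = 2*I*√2*(-28 + 8*√5/5)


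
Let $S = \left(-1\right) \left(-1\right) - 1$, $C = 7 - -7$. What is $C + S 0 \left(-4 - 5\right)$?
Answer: $14$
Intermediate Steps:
$C = 14$ ($C = 7 + 7 = 14$)
$S = 0$ ($S = 1 - 1 = 0$)
$C + S 0 \left(-4 - 5\right) = 14 + 0 \cdot 0 \left(-4 - 5\right) = 14 + 0 \cdot 0 \left(-9\right) = 14 + 0 \cdot 0 = 14 + 0 = 14$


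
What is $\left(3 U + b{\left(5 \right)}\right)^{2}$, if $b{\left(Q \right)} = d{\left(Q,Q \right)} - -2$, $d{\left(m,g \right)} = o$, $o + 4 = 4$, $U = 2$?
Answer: $64$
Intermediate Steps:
$o = 0$ ($o = -4 + 4 = 0$)
$d{\left(m,g \right)} = 0$
$b{\left(Q \right)} = 2$ ($b{\left(Q \right)} = 0 - -2 = 0 + 2 = 2$)
$\left(3 U + b{\left(5 \right)}\right)^{2} = \left(3 \cdot 2 + 2\right)^{2} = \left(6 + 2\right)^{2} = 8^{2} = 64$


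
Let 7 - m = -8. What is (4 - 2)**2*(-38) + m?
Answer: -137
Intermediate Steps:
m = 15 (m = 7 - 1*(-8) = 7 + 8 = 15)
(4 - 2)**2*(-38) + m = (4 - 2)**2*(-38) + 15 = 2**2*(-38) + 15 = 4*(-38) + 15 = -152 + 15 = -137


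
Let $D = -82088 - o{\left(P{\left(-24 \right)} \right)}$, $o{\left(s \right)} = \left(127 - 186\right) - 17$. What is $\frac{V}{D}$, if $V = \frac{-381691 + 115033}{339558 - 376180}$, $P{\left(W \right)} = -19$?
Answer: $- \frac{19047}{214531676} \approx -8.8784 \cdot 10^{-5}$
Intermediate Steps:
$o{\left(s \right)} = -76$ ($o{\left(s \right)} = -59 - 17 = -76$)
$D = -82012$ ($D = -82088 - -76 = -82088 + 76 = -82012$)
$V = \frac{133329}{18311}$ ($V = - \frac{266658}{-36622} = \left(-266658\right) \left(- \frac{1}{36622}\right) = \frac{133329}{18311} \approx 7.2814$)
$\frac{V}{D} = \frac{133329}{18311 \left(-82012\right)} = \frac{133329}{18311} \left(- \frac{1}{82012}\right) = - \frac{19047}{214531676}$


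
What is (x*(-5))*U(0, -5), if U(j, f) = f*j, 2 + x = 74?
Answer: 0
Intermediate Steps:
x = 72 (x = -2 + 74 = 72)
(x*(-5))*U(0, -5) = (72*(-5))*(-5*0) = -360*0 = 0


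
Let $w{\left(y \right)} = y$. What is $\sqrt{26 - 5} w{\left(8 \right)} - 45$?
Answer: $-45 + 8 \sqrt{21} \approx -8.3394$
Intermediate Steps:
$\sqrt{26 - 5} w{\left(8 \right)} - 45 = \sqrt{26 - 5} \cdot 8 - 45 = \sqrt{21} \cdot 8 - 45 = 8 \sqrt{21} - 45 = -45 + 8 \sqrt{21}$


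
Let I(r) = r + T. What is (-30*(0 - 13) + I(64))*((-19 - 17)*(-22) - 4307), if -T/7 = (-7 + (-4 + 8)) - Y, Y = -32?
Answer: -882265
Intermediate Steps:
T = -203 (T = -7*((-7 + (-4 + 8)) - 1*(-32)) = -7*((-7 + 4) + 32) = -7*(-3 + 32) = -7*29 = -203)
I(r) = -203 + r (I(r) = r - 203 = -203 + r)
(-30*(0 - 13) + I(64))*((-19 - 17)*(-22) - 4307) = (-30*(0 - 13) + (-203 + 64))*((-19 - 17)*(-22) - 4307) = (-30*(-13) - 139)*(-36*(-22) - 4307) = (390 - 139)*(792 - 4307) = 251*(-3515) = -882265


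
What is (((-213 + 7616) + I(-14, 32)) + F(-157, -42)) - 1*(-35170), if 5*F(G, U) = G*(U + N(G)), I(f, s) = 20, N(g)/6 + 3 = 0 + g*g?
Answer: -22996973/5 ≈ -4.5994e+6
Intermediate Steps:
N(g) = -18 + 6*g² (N(g) = -18 + 6*(0 + g*g) = -18 + 6*(0 + g²) = -18 + 6*g²)
F(G, U) = G*(-18 + U + 6*G²)/5 (F(G, U) = (G*(U + (-18 + 6*G²)))/5 = (G*(-18 + U + 6*G²))/5 = G*(-18 + U + 6*G²)/5)
(((-213 + 7616) + I(-14, 32)) + F(-157, -42)) - 1*(-35170) = (((-213 + 7616) + 20) + (⅕)*(-157)*(-18 - 42 + 6*(-157)²)) - 1*(-35170) = ((7403 + 20) + (⅕)*(-157)*(-18 - 42 + 6*24649)) + 35170 = (7423 + (⅕)*(-157)*(-18 - 42 + 147894)) + 35170 = (7423 + (⅕)*(-157)*147834) + 35170 = (7423 - 23209938/5) + 35170 = -23172823/5 + 35170 = -22996973/5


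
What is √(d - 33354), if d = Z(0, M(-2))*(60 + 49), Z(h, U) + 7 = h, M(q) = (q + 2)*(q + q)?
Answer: I*√34117 ≈ 184.71*I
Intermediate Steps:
M(q) = 2*q*(2 + q) (M(q) = (2 + q)*(2*q) = 2*q*(2 + q))
Z(h, U) = -7 + h
d = -763 (d = (-7 + 0)*(60 + 49) = -7*109 = -763)
√(d - 33354) = √(-763 - 33354) = √(-34117) = I*√34117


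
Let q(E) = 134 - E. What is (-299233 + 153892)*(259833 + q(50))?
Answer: -37776596697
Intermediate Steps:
(-299233 + 153892)*(259833 + q(50)) = (-299233 + 153892)*(259833 + (134 - 1*50)) = -145341*(259833 + (134 - 50)) = -145341*(259833 + 84) = -145341*259917 = -37776596697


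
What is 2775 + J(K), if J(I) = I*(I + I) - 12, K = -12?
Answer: 3051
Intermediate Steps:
J(I) = -12 + 2*I**2 (J(I) = I*(2*I) - 12 = 2*I**2 - 12 = -12 + 2*I**2)
2775 + J(K) = 2775 + (-12 + 2*(-12)**2) = 2775 + (-12 + 2*144) = 2775 + (-12 + 288) = 2775 + 276 = 3051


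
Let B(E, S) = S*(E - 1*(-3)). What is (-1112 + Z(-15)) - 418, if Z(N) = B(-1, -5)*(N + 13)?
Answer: -1510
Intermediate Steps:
B(E, S) = S*(3 + E) (B(E, S) = S*(E + 3) = S*(3 + E))
Z(N) = -130 - 10*N (Z(N) = (-5*(3 - 1))*(N + 13) = (-5*2)*(13 + N) = -10*(13 + N) = -130 - 10*N)
(-1112 + Z(-15)) - 418 = (-1112 + (-130 - 10*(-15))) - 418 = (-1112 + (-130 + 150)) - 418 = (-1112 + 20) - 418 = -1092 - 418 = -1510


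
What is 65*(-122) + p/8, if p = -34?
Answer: -31737/4 ≈ -7934.3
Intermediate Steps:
65*(-122) + p/8 = 65*(-122) - 34/8 = -7930 - 34*⅛ = -7930 - 17/4 = -31737/4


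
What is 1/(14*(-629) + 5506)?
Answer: -1/3300 ≈ -0.00030303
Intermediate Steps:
1/(14*(-629) + 5506) = 1/(-8806 + 5506) = 1/(-3300) = -1/3300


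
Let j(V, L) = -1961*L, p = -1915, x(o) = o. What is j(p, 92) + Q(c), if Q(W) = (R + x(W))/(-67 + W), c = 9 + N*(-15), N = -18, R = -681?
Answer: -19123873/106 ≈ -1.8041e+5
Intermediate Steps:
c = 279 (c = 9 - 18*(-15) = 9 + 270 = 279)
Q(W) = (-681 + W)/(-67 + W)
j(p, 92) + Q(c) = -1961*92 + (-681 + 279)/(-67 + 279) = -180412 - 402/212 = -180412 + (1/212)*(-402) = -180412 - 201/106 = -19123873/106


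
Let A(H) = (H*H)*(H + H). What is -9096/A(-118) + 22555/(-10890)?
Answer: -462613238/223657731 ≈ -2.0684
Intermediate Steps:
A(H) = 2*H³ (A(H) = H²*(2*H) = 2*H³)
-9096/A(-118) + 22555/(-10890) = -9096/(2*(-118)³) + 22555/(-10890) = -9096/(2*(-1643032)) + 22555*(-1/10890) = -9096/(-3286064) - 4511/2178 = -9096*(-1/3286064) - 4511/2178 = 1137/410758 - 4511/2178 = -462613238/223657731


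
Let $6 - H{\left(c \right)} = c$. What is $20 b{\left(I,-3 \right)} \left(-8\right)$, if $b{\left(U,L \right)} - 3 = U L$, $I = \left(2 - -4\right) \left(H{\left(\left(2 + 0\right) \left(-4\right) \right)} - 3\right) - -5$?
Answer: $33600$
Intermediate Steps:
$H{\left(c \right)} = 6 - c$
$I = 71$ ($I = \left(2 - -4\right) \left(\left(6 - \left(2 + 0\right) \left(-4\right)\right) - 3\right) - -5 = \left(2 + 4\right) \left(\left(6 - 2 \left(-4\right)\right) - 3\right) + 5 = 6 \left(\left(6 - -8\right) - 3\right) + 5 = 6 \left(\left(6 + 8\right) - 3\right) + 5 = 6 \left(14 - 3\right) + 5 = 6 \cdot 11 + 5 = 66 + 5 = 71$)
$b{\left(U,L \right)} = 3 + L U$ ($b{\left(U,L \right)} = 3 + U L = 3 + L U$)
$20 b{\left(I,-3 \right)} \left(-8\right) = 20 \left(3 - 213\right) \left(-8\right) = 20 \left(-210\right) \left(-8\right) = \left(-4200\right) \left(-8\right) = 33600$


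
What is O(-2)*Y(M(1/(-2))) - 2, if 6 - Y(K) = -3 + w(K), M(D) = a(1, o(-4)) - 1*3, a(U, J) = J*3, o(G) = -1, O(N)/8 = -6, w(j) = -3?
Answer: -578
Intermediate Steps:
O(N) = -48 (O(N) = 8*(-6) = -48)
a(U, J) = 3*J
M(D) = -6 (M(D) = 3*(-1) - 1*3 = -3 - 3 = -6)
Y(K) = 12 (Y(K) = 6 - (-3 - 3) = 6 - 1*(-6) = 6 + 6 = 12)
O(-2)*Y(M(1/(-2))) - 2 = -48*12 - 2 = -576 - 2 = -578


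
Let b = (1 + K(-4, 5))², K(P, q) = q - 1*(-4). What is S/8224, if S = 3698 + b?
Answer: 1899/4112 ≈ 0.46182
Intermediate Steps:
K(P, q) = 4 + q (K(P, q) = q + 4 = 4 + q)
b = 100 (b = (1 + (4 + 5))² = (1 + 9)² = 10² = 100)
S = 3798 (S = 3698 + 100 = 3798)
S/8224 = 3798/8224 = 3798*(1/8224) = 1899/4112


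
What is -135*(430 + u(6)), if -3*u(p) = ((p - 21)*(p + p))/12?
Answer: -58725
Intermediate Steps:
u(p) = -p*(-21 + p)/18 (u(p) = -(p - 21)*(p + p)/(3*12) = -(-21 + p)*(2*p)/(3*12) = -2*p*(-21 + p)/(3*12) = -p*(-21 + p)/18)
-135*(430 + u(6)) = -135*(430 + (1/18)*6*(21 - 1*6)) = -135*(430 + (1/18)*6*(21 - 6)) = -135*(430 + (1/18)*6*15) = -135*(430 + 5) = -135*435 = -58725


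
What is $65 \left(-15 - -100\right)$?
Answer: $5525$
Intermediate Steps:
$65 \left(-15 - -100\right) = 65 \left(-15 + 100\right) = 65 \cdot 85 = 5525$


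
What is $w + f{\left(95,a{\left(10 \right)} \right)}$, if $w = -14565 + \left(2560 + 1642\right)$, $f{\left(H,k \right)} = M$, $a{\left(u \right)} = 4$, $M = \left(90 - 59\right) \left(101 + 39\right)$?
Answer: $-6023$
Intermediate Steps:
$M = 4340$ ($M = 31 \cdot 140 = 4340$)
$f{\left(H,k \right)} = 4340$
$w = -10363$ ($w = -14565 + 4202 = -10363$)
$w + f{\left(95,a{\left(10 \right)} \right)} = -10363 + 4340 = -6023$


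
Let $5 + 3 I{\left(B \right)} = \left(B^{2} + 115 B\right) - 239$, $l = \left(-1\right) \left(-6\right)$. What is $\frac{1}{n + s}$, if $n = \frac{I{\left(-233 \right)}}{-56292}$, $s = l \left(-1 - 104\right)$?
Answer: $- \frac{84438}{53209565} \approx -0.0015869$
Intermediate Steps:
$l = 6$
$I{\left(B \right)} = - \frac{244}{3} + \frac{B^{2}}{3} + \frac{115 B}{3}$ ($I{\left(B \right)} = - \frac{5}{3} + \frac{\left(B^{2} + 115 B\right) - 239}{3} = - \frac{5}{3} + \frac{-239 + B^{2} + 115 B}{3} = - \frac{5}{3} + \left(- \frac{239}{3} + \frac{B^{2}}{3} + \frac{115 B}{3}\right) = - \frac{244}{3} + \frac{B^{2}}{3} + \frac{115 B}{3}$)
$s = -630$ ($s = 6 \left(-1 - 104\right) = 6 \left(-105\right) = -630$)
$n = - \frac{13625}{84438}$ ($n = \frac{- \frac{244}{3} + \frac{\left(-233\right)^{2}}{3} + \frac{115}{3} \left(-233\right)}{-56292} = \left(- \frac{244}{3} + \frac{1}{3} \cdot 54289 - \frac{26795}{3}\right) \left(- \frac{1}{56292}\right) = \left(- \frac{244}{3} + \frac{54289}{3} - \frac{26795}{3}\right) \left(- \frac{1}{56292}\right) = \frac{27250}{3} \left(- \frac{1}{56292}\right) = - \frac{13625}{84438} \approx -0.16136$)
$\frac{1}{n + s} = \frac{1}{- \frac{13625}{84438} - 630} = \frac{1}{- \frac{53209565}{84438}} = - \frac{84438}{53209565}$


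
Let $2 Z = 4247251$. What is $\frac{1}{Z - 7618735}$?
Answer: $- \frac{2}{10990219} \approx -1.8198 \cdot 10^{-7}$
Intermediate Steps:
$Z = \frac{4247251}{2}$ ($Z = \frac{1}{2} \cdot 4247251 = \frac{4247251}{2} \approx 2.1236 \cdot 10^{6}$)
$\frac{1}{Z - 7618735} = \frac{1}{\frac{4247251}{2} - 7618735} = \frac{1}{- \frac{10990219}{2}} = - \frac{2}{10990219}$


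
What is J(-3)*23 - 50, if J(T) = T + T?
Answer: -188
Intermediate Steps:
J(T) = 2*T
J(-3)*23 - 50 = (2*(-3))*23 - 50 = -6*23 - 50 = -138 - 50 = -188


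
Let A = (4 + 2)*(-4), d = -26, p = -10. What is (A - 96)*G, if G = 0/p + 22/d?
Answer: 1320/13 ≈ 101.54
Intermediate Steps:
G = -11/13 (G = 0/(-10) + 22/(-26) = 0*(-1/10) + 22*(-1/26) = 0 - 11/13 = -11/13 ≈ -0.84615)
A = -24 (A = 6*(-4) = -24)
(A - 96)*G = (-24 - 96)*(-11/13) = -120*(-11/13) = 1320/13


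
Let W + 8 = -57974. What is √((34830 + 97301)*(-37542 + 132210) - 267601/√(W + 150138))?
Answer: √(26557987661310966672 - 12330518878*√23039)/46078 ≈ 1.1184e+5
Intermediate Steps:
W = -57982 (W = -8 - 57974 = -57982)
√((34830 + 97301)*(-37542 + 132210) - 267601/√(W + 150138)) = √((34830 + 97301)*(-37542 + 132210) - 267601/√(-57982 + 150138)) = √(132131*94668 - 267601*√23039/46078) = √(12508577508 - 267601*√23039/46078)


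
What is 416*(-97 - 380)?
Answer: -198432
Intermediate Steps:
416*(-97 - 380) = 416*(-477) = -198432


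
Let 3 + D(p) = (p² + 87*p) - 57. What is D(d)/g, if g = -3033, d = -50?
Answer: 1910/3033 ≈ 0.62974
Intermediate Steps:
D(p) = -60 + p² + 87*p (D(p) = -3 + ((p² + 87*p) - 57) = -3 + (-57 + p² + 87*p) = -60 + p² + 87*p)
D(d)/g = (-60 + (-50)² + 87*(-50))/(-3033) = (-60 + 2500 - 4350)*(-1/3033) = -1910*(-1/3033) = 1910/3033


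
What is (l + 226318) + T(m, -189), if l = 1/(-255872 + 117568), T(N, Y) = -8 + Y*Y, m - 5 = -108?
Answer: 36239935423/138304 ≈ 2.6203e+5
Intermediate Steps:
m = -103 (m = 5 - 108 = -103)
T(N, Y) = -8 + Y**2
l = -1/138304 (l = 1/(-138304) = -1/138304 ≈ -7.2304e-6)
(l + 226318) + T(m, -189) = (-1/138304 + 226318) + (-8 + (-189)**2) = 31300684671/138304 + (-8 + 35721) = 31300684671/138304 + 35713 = 36239935423/138304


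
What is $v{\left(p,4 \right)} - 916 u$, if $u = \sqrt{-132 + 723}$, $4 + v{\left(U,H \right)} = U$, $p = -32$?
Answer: $-36 - 916 \sqrt{591} \approx -22304.0$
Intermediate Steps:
$v{\left(U,H \right)} = -4 + U$
$u = \sqrt{591} \approx 24.31$
$v{\left(p,4 \right)} - 916 u = \left(-4 - 32\right) - 916 \sqrt{591} = -36 - 916 \sqrt{591}$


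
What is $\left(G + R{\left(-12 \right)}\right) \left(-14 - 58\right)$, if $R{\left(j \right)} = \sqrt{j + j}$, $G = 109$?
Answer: $-7848 - 144 i \sqrt{6} \approx -7848.0 - 352.73 i$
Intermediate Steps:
$R{\left(j \right)} = \sqrt{2} \sqrt{j}$ ($R{\left(j \right)} = \sqrt{2 j} = \sqrt{2} \sqrt{j}$)
$\left(G + R{\left(-12 \right)}\right) \left(-14 - 58\right) = \left(109 + \sqrt{2} \sqrt{-12}\right) \left(-14 - 58\right) = \left(109 + \sqrt{2} \cdot 2 i \sqrt{3}\right) \left(-72\right) = \left(109 + 2 i \sqrt{6}\right) \left(-72\right) = -7848 - 144 i \sqrt{6}$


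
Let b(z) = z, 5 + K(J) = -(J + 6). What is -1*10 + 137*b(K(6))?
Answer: -2339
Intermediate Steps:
K(J) = -11 - J (K(J) = -5 - (J + 6) = -5 - (6 + J) = -5 + (-6 - J) = -11 - J)
-1*10 + 137*b(K(6)) = -1*10 + 137*(-11 - 1*6) = -10 + 137*(-11 - 6) = -10 + 137*(-17) = -10 - 2329 = -2339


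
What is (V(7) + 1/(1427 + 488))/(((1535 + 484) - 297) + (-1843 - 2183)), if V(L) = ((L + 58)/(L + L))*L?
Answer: -124477/8824320 ≈ -0.014106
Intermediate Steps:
V(L) = 29 + L/2 (V(L) = ((58 + L)/((2*L)))*L = ((58 + L)*(1/(2*L)))*L = ((58 + L)/(2*L))*L = 29 + L/2)
(V(7) + 1/(1427 + 488))/(((1535 + 484) - 297) + (-1843 - 2183)) = ((29 + (1/2)*7) + 1/(1427 + 488))/(((1535 + 484) - 297) + (-1843 - 2183)) = ((29 + 7/2) + 1/1915)/((2019 - 297) - 4026) = (65/2 + 1/1915)/(1722 - 4026) = (124477/3830)/(-2304) = (124477/3830)*(-1/2304) = -124477/8824320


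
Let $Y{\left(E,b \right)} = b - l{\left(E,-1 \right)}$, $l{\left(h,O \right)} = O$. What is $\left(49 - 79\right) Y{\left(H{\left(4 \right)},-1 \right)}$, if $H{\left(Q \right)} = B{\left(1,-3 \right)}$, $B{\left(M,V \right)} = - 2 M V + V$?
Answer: $0$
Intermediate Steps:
$B{\left(M,V \right)} = V - 2 M V$ ($B{\left(M,V \right)} = - 2 M V + V = V - 2 M V$)
$H{\left(Q \right)} = 3$ ($H{\left(Q \right)} = - 3 \left(1 - 2\right) = \left(-3\right) \left(-1\right) = 3$)
$Y{\left(E,b \right)} = 1 + b$ ($Y{\left(E,b \right)} = b - -1 = b + 1 = 1 + b$)
$\left(49 - 79\right) Y{\left(H{\left(4 \right)},-1 \right)} = \left(49 - 79\right) \left(1 - 1\right) = \left(-30\right) 0 = 0$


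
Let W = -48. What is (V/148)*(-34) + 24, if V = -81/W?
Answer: 27957/1184 ≈ 23.612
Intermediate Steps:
V = 27/16 (V = -81/(-48) = -81*(-1/48) = 27/16 ≈ 1.6875)
(V/148)*(-34) + 24 = ((27/16)/148)*(-34) + 24 = ((27/16)*(1/148))*(-34) + 24 = (27/2368)*(-34) + 24 = -459/1184 + 24 = 27957/1184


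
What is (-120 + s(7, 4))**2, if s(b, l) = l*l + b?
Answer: 9409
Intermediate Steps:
s(b, l) = b + l**2 (s(b, l) = l**2 + b = b + l**2)
(-120 + s(7, 4))**2 = (-120 + (7 + 4**2))**2 = (-120 + (7 + 16))**2 = (-120 + 23)**2 = (-97)**2 = 9409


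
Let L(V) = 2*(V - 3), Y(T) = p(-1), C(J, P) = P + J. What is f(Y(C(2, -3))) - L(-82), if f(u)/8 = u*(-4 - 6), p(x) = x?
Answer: 250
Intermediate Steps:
C(J, P) = J + P
Y(T) = -1
L(V) = -6 + 2*V (L(V) = 2*(-3 + V) = -6 + 2*V)
f(u) = -80*u (f(u) = 8*(u*(-4 - 6)) = 8*(u*(-10)) = 8*(-10*u) = -80*u)
f(Y(C(2, -3))) - L(-82) = -80*(-1) - (-6 + 2*(-82)) = 80 - (-6 - 164) = 80 - 1*(-170) = 80 + 170 = 250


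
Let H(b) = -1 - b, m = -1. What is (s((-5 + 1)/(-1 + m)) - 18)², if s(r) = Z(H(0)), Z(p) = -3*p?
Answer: 225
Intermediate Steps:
s(r) = 3 (s(r) = -3*(-1 - 1*0) = -3*(-1 + 0) = -3*(-1) = 3)
(s((-5 + 1)/(-1 + m)) - 18)² = (3 - 18)² = (-15)² = 225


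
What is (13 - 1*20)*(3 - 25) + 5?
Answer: 159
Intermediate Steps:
(13 - 1*20)*(3 - 25) + 5 = (13 - 20)*(-22) + 5 = -7*(-22) + 5 = 154 + 5 = 159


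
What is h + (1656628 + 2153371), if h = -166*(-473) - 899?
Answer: 3887618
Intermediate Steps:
h = 77619 (h = 78518 - 899 = 77619)
h + (1656628 + 2153371) = 77619 + (1656628 + 2153371) = 77619 + 3809999 = 3887618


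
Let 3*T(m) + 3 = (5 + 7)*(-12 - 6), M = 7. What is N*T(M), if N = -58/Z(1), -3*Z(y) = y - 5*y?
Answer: 6351/2 ≈ 3175.5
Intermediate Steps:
Z(y) = 4*y/3 (Z(y) = -(y - 5*y)/3 = -(-4)*y/3 = 4*y/3)
N = -87/2 (N = -58/((4/3)*1) = -58/4/3 = -58*¾ = -87/2 ≈ -43.500)
T(m) = -73 (T(m) = -1 + ((5 + 7)*(-12 - 6))/3 = -1 + (12*(-18))/3 = -1 + (⅓)*(-216) = -1 - 72 = -73)
N*T(M) = -87/2*(-73) = 6351/2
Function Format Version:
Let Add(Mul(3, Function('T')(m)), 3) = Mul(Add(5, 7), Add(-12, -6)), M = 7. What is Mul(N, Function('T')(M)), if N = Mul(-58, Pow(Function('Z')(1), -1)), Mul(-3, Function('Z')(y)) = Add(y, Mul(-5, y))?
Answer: Rational(6351, 2) ≈ 3175.5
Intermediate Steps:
Function('Z')(y) = Mul(Rational(4, 3), y) (Function('Z')(y) = Mul(Rational(-1, 3), Add(y, Mul(-5, y))) = Mul(Rational(-1, 3), Mul(-4, y)) = Mul(Rational(4, 3), y))
N = Rational(-87, 2) (N = Mul(-58, Pow(Mul(Rational(4, 3), 1), -1)) = Mul(-58, Pow(Rational(4, 3), -1)) = Mul(-58, Rational(3, 4)) = Rational(-87, 2) ≈ -43.500)
Function('T')(m) = -73 (Function('T')(m) = Add(-1, Mul(Rational(1, 3), Mul(Add(5, 7), Add(-12, -6)))) = Add(-1, Mul(Rational(1, 3), Mul(12, -18))) = Add(-1, Mul(Rational(1, 3), -216)) = Add(-1, -72) = -73)
Mul(N, Function('T')(M)) = Mul(Rational(-87, 2), -73) = Rational(6351, 2)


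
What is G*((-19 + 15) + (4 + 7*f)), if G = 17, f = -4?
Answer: -476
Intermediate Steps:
G*((-19 + 15) + (4 + 7*f)) = 17*((-19 + 15) + (4 + 7*(-4))) = 17*(-4 + (4 - 28)) = 17*(-4 - 24) = 17*(-28) = -476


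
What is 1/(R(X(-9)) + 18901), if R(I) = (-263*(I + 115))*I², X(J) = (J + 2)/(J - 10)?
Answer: 6859/101393655 ≈ 6.7647e-5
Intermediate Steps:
X(J) = (2 + J)/(-10 + J)
R(I) = I²*(-30245 - 263*I) (R(I) = (-263*(115 + I))*I² = (-30245 - 263*I)*I² = I²*(-30245 - 263*I))
1/(R(X(-9)) + 18901) = 1/(263*((2 - 9)/(-10 - 9))²*(-115 - (2 - 9)/(-10 - 9)) + 18901) = 1/(263*(-7/(-19))²*(-115 - (-7)/(-19)) + 18901) = 1/(263*(-1/19*(-7))²*(-115 - (-1)*(-7)/19) + 18901) = 1/(263*(7/19)²*(-115 - 1*7/19) + 18901) = 1/(263*(49/361)*(-115 - 7/19) + 18901) = 1/(263*(49/361)*(-2192/19) + 18901) = 1/(-28248304/6859 + 18901) = 1/(101393655/6859) = 6859/101393655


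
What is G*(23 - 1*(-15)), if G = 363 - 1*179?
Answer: 6992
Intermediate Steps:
G = 184 (G = 363 - 179 = 184)
G*(23 - 1*(-15)) = 184*(23 - 1*(-15)) = 184*(23 + 15) = 184*38 = 6992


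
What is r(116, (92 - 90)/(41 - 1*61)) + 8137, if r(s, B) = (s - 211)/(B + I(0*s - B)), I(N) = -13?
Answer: 1066897/131 ≈ 8144.3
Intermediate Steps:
r(s, B) = (-211 + s)/(-13 + B) (r(s, B) = (s - 211)/(B - 13) = (-211 + s)/(-13 + B))
r(116, (92 - 90)/(41 - 1*61)) + 8137 = (-211 + 116)/(-13 + (92 - 90)/(41 - 1*61)) + 8137 = -95/(-13 + 2/(41 - 61)) + 8137 = -95/(-13 + 2/(-20)) + 8137 = -95/(-13 + 2*(-1/20)) + 8137 = -95/(-13 - 1/10) + 8137 = -95/(-131/10) + 8137 = -10/131*(-95) + 8137 = 950/131 + 8137 = 1066897/131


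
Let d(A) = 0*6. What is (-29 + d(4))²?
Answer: 841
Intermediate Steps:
d(A) = 0
(-29 + d(4))² = (-29 + 0)² = (-29)² = 841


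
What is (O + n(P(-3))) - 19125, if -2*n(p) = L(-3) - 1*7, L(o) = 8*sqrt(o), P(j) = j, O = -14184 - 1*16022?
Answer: -98655/2 - 4*I*sqrt(3) ≈ -49328.0 - 6.9282*I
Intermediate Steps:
O = -30206 (O = -14184 - 16022 = -30206)
n(p) = 7/2 - 4*I*sqrt(3) (n(p) = -(8*sqrt(-3) - 1*7)/2 = -(8*(I*sqrt(3)) - 7)/2 = -(8*I*sqrt(3) - 7)/2 = -(-7 + 8*I*sqrt(3))/2 = 7/2 - 4*I*sqrt(3))
(O + n(P(-3))) - 19125 = (-30206 + (7/2 - 4*I*sqrt(3))) - 19125 = (-60405/2 - 4*I*sqrt(3)) - 19125 = -98655/2 - 4*I*sqrt(3)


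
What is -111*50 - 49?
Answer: -5599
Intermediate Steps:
-111*50 - 49 = -5550 - 49 = -5599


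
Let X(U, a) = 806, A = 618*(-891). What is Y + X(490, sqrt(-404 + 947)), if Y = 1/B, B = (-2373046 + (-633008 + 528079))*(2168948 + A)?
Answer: 3232166168133499/4010131722250 ≈ 806.00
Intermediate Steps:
A = -550638
B = -4010131722250 (B = (-2373046 + (-633008 + 528079))*(2168948 - 550638) = (-2373046 - 104929)*1618310 = -2477975*1618310 = -4010131722250)
Y = -1/4010131722250 (Y = 1/(-4010131722250) = -1/4010131722250 ≈ -2.4937e-13)
Y + X(490, sqrt(-404 + 947)) = -1/4010131722250 + 806 = 3232166168133499/4010131722250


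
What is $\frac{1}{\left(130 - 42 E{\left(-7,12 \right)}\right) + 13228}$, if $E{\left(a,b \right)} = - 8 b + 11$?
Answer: $\frac{1}{16928} \approx 5.9074 \cdot 10^{-5}$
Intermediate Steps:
$E{\left(a,b \right)} = 11 - 8 b$
$\frac{1}{\left(130 - 42 E{\left(-7,12 \right)}\right) + 13228} = \frac{1}{\left(130 - 42 \left(11 - 96\right)\right) + 13228} = \frac{1}{\left(130 - -3570\right) + 13228} = \frac{1}{\left(130 + 3570\right) + 13228} = \frac{1}{3700 + 13228} = \frac{1}{16928}$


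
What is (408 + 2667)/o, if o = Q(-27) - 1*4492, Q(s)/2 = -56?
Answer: -3075/4604 ≈ -0.66790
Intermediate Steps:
Q(s) = -112 (Q(s) = 2*(-56) = -112)
o = -4604 (o = -112 - 1*4492 = -112 - 4492 = -4604)
(408 + 2667)/o = (408 + 2667)/(-4604) = 3075*(-1/4604) = -3075/4604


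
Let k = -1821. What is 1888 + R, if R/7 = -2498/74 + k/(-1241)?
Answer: 76312872/45917 ≈ 1662.0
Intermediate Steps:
R = -10378424/45917 (R = 7*(-2498/74 - 1821/(-1241)) = 7*(-2498*1/74 - 1821*(-1/1241)) = 7*(-1249/37 + 1821/1241) = 7*(-1482632/45917) = -10378424/45917 ≈ -226.03)
1888 + R = 1888 - 10378424/45917 = 76312872/45917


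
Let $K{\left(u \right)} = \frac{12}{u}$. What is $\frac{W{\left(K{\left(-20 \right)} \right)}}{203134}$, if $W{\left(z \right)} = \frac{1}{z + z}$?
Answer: $- \frac{5}{1218804} \approx -4.1024 \cdot 10^{-6}$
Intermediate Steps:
$W{\left(z \right)} = \frac{1}{2 z}$
$\frac{W{\left(K{\left(-20 \right)} \right)}}{203134} = \frac{\frac{1}{2} \frac{1}{12 \frac{1}{-20}}}{203134} = \frac{1}{2 \cdot 12 \left(- \frac{1}{20}\right)} \frac{1}{203134} = \frac{1}{2 \left(- \frac{3}{5}\right)} \frac{1}{203134} = \frac{1}{2} \left(- \frac{5}{3}\right) \frac{1}{203134} = \left(- \frac{5}{6}\right) \frac{1}{203134} = - \frac{5}{1218804}$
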